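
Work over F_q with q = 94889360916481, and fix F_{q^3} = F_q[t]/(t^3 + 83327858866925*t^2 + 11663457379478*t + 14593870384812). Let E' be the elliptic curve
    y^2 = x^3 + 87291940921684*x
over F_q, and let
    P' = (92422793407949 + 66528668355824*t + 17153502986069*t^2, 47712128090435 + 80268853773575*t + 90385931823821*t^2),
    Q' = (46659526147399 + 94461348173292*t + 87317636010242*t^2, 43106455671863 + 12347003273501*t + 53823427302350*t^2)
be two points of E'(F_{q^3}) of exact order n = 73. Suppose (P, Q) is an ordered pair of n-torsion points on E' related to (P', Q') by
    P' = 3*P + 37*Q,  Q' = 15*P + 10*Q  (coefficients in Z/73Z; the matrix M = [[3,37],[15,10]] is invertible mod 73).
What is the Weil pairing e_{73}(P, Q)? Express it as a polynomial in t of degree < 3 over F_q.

Since e_{73}(P,P)=e_{73}(Q,Q)=1 and e_{73}(Q,P)=e_{73}(P,Q)^{-1}, expanding e_{73}(3*P + 37*Q,15*P + 10*Q) leaves e(P,Q)^det(M).
det M = 3*10 - 37*15 = -525 = 59 (mod 73); 59^{-1} = 26 (mod 73).
Run Miller on y^2=x^3+87291940921684*x over F_{94889360916481}: ladder 1001001 (7 bits); e = f_P(D_Q)/f_Q(D_P).
Miller gives e_{73}(P',Q') = 3430877747801 + 56196977581460*t + 15158289901443*t^2 in F_{94889360916481^3}.
Hence e(P,Q) = 8893326429230 + 21079309159671*t + 86133103094575*t^2 in F_{94889360916481^3}^*.

8893326429230 + 21079309159671*t + 86133103094575*t^2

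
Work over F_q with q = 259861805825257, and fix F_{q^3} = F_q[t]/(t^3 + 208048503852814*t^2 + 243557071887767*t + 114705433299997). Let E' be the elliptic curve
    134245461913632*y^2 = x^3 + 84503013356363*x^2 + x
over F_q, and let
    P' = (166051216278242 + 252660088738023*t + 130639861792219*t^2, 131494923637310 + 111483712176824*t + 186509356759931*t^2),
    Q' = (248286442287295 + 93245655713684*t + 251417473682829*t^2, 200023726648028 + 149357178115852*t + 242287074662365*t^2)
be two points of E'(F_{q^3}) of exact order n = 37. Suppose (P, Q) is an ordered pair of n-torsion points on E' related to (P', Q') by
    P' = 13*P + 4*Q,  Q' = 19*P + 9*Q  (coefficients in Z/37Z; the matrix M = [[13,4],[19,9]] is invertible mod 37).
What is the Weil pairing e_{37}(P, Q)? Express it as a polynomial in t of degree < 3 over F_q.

188514437254449 + 473662477084*t + 39240777937764*t^2

The 37-Weil pairing on E[37] over F_{259861805825257} is alternating-bilinear: e_{37}(P',Q') = e_{37}(P,Q)^det(M).
det M = 13*9 - 4*19 = 41 = 4 (mod 37); 4^{-1} = 28 (mod 37).
Undo Montgomery via alpha=2507621938370, beta=47109913044829: (a',b')=(209256654151442,0) over F_{259861805825257}.
Build f_{37,P'} and f_{37,Q'} via the 6-bit ladder of 37=100101_2; evaluate at shifted divisors; quotient in F_{259861805825257^3}.
So e_{37}(P',Q') = 46018185987474 + 91475464828720*t + 248171688943961*t^2.
Hence e(P,Q) = 188514437254449 + 473662477084*t + 39240777937764*t^2 in F_{259861805825257^3}^*.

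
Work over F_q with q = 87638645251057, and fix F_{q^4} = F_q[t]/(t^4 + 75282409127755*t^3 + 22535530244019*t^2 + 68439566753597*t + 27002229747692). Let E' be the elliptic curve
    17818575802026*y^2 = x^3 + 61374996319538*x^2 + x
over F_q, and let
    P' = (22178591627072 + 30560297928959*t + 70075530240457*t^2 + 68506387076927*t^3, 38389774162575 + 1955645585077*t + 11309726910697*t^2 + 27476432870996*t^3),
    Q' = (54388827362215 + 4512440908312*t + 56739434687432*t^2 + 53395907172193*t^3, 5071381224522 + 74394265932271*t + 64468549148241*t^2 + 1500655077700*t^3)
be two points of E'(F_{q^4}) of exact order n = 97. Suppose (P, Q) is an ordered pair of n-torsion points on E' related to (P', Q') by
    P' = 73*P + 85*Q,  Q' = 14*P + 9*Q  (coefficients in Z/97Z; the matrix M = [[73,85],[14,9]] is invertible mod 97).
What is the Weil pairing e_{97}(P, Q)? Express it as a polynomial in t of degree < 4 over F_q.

32996258608352 + 69246677262891*t + 69585879229002*t^2 + 41040336184437*t^3

e_{97} is bilinear + alternating on E[97], so e_{97}(73*P + 85*Q, 14*P + 9*Q) = e_{97}(P,Q)^(73*9-85*14).
So e_{97}(P,Q) = e_{97}(P',Q')^{2}, since 49*2 = 1 mod 97.
Montgomery->Weierstrass: x_W = 28666646235185*x+51682923617952, y_W=28666646235185*y on F_{87638645251057}; lands on y^2=x^3+71299492525927*x.
n = 97 = (1100001)_2 (7 bits, wt 3); accumulate f_{97,P'}(Q'+S)/f_{97,P'}(S) along the 6-step ladder.
Result: e(P',Q') = 28505945002338 + 15877215231307*t + 11272725732349*t^2 + 28042076583723*t^3.
e_{97}(P,Q) = (28505945002338 + 15877215231307*t + 11272725732349*t^2 + 28042076583723*t^3)^{2} = 32996258608352 + 69246677262891*t + 69585879229002*t^2 + 41040336184437*t^3.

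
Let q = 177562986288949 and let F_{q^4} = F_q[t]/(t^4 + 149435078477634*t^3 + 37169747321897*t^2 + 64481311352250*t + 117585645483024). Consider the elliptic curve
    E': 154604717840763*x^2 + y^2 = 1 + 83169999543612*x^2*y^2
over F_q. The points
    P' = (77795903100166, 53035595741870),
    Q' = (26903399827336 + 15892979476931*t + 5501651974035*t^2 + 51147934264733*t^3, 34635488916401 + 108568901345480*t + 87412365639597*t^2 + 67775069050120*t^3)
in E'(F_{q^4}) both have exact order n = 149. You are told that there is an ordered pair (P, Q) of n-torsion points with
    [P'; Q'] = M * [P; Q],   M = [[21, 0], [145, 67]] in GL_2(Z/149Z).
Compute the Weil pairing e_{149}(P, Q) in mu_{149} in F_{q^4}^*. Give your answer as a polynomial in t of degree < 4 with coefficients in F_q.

The 149-Weil pairing on E[149] over F_{177562986288949} is alternating-bilinear: e_{149}(P',Q') = e_{149}(P,Q)^det(M).
det(M) mod 149 = 66; its inverse in (Z/149)^* is 70 (check: 66*70 mod 149 = 1).
Map (x,y)_Ed via u=(1+y)/(1-y), v=(1+y)/((1-y)x) to Montgomery A=26983148380099,B=145165218755401; then to (a',b')=(38028879082414,141584326429304).
Run Miller on y^2=x^3+38028879082414*x+141584326429304 over F_{177562986288949}: ladder 10010101 (8 bits); e = f_P(D_Q)/f_Q(D_P).
e_{149}(P',Q') = 120072006074450 + 87276127149697*t + 58774237919152*t^2 + 160656992986486*t^3.
Hence e(P,Q) = 144227909586571 + 143904357527281*t + 51035951260770*t^2 + 168356459327444*t^3 in F_{177562986288949^4}^*.

144227909586571 + 143904357527281*t + 51035951260770*t^2 + 168356459327444*t^3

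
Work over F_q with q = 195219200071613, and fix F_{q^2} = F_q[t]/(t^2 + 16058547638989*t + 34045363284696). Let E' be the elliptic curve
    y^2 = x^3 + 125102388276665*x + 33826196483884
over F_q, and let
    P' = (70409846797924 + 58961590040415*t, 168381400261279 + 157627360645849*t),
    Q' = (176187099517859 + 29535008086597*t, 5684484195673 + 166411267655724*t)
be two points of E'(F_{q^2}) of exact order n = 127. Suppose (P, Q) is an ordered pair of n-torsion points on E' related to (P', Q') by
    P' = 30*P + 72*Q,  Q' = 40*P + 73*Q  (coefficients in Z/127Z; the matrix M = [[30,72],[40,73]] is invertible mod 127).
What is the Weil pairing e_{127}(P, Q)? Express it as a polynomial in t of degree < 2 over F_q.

162460755508831 + 18019132519620*t

The 127-Weil pairing on E[127] over F_{195219200071613} is alternating-bilinear: e_{127}(P',Q') = e_{127}(P,Q)^det(M).
30*73 - 72*40 = -690; reduced mod 127: det = 72, inverse 30.
Double-and-add over 1111111: 7-1 doublings, 7-1 additions; each step l_{T,T}/v_{2T} or l_{T,P'}/v at Q'+S for random S.
The quotient is 74194307915311 + 128305234019013*t.
Hence e(P,Q) = 162460755508831 + 18019132519620*t in F_{195219200071613^2}^*.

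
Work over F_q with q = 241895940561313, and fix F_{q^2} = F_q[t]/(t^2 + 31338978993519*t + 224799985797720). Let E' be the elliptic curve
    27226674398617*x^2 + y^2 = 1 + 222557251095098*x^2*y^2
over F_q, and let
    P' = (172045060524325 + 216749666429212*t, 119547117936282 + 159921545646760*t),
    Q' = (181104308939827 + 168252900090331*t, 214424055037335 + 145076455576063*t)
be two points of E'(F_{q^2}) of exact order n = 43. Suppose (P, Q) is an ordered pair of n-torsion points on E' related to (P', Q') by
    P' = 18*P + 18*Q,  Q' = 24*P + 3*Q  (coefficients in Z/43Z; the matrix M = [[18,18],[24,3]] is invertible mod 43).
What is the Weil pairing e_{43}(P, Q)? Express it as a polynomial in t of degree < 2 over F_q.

202906245587410 + 160254049952488*t

The 43-Weil pairing on E[43] over F_{241895940561313} is alternating-bilinear: e_{43}(P',Q') = e_{43}(P,Q)^det(M).
18*3 - 18*24 = -378; reduced mod 43: det = 9, inverse 24.
Edwards->Montgomery: u=(1+y)/(1-y), v=u/x -> 91456396554457v^2=u^3+43782709980452u^2+u; then x_W=11641340966208u+162578624529609: y^2=x^3+220163566247298*x+97424343919814.
n = 43 = (101011)_2 (6 bits, wt 4); accumulate f_{43,P'}(Q'+S)/f_{43,P'}(S) along the 5-step ladder.
The quotient is 142712032863128 + 180679414582100*t.
(142712032863128 + 180679414582100*t)^{24} mod (241895940561313,f) = 202906245587410 + 160254049952488*t.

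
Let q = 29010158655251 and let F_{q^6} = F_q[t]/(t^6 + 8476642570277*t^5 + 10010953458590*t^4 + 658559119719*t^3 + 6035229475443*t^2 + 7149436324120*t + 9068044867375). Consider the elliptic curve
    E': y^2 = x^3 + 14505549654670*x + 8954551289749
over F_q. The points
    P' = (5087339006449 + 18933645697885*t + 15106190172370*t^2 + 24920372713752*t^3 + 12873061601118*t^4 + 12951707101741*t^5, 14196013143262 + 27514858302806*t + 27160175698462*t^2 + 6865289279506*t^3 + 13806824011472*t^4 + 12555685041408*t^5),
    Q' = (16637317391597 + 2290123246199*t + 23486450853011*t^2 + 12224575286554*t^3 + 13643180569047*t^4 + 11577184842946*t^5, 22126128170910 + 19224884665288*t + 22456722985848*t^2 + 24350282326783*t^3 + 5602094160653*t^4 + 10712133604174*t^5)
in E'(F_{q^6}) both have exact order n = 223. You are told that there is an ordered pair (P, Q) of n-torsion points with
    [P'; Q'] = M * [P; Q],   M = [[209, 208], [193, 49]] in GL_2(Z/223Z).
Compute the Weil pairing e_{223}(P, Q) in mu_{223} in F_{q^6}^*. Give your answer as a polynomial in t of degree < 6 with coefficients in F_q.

Under M = [[209,208],[193,49]] in GL_2(Z/223), e_{223}(P',Q') = e_{223}(P,Q)^(209*49-208*193 mod 223).
det M = 209*49 - 208*193 = -29903 = 202 (mod 223); 202^{-1} = 138 (mod 223).
Double-and-add over 11011111: 8-1 doublings, 7-1 additions; each step l_{T,T}/v_{2T} or l_{T,P'}/v at Q'+S for random S.
The quotient is 25531235909118 + 25760419155827*t + 18340839505617*t^2 + 23227818421357*t^3 + 21689813450863*t^4 + 8463578534072*t^5.
Finally e_{223}(P,Q) = 6348338050659 + 6682442767963*t + 6512168140536*t^2 + 667900909772*t^3 + 17522050930225*t^4 + 16080823452630*t^5.

6348338050659 + 6682442767963*t + 6512168140536*t^2 + 667900909772*t^3 + 17522050930225*t^4 + 16080823452630*t^5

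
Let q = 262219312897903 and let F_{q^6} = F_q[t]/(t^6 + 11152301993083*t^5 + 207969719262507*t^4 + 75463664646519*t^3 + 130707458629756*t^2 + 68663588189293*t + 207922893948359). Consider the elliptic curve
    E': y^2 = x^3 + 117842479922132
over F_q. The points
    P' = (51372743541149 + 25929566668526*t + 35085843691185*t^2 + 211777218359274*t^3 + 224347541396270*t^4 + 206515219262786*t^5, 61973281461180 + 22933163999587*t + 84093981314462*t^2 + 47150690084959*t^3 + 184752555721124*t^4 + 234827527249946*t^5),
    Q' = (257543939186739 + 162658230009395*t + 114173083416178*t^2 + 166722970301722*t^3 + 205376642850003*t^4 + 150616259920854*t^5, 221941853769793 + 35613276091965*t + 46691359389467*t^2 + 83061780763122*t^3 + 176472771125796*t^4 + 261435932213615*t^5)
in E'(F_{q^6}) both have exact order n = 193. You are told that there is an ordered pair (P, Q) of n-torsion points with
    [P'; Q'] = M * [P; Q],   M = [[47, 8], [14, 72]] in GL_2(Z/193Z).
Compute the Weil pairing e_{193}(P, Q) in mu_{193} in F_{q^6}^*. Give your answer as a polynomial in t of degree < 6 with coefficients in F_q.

20394781334917 + 188778092633589*t + 36672911776598*t^2 + 164903294254407*t^3 + 64722832443359*t^4 + 88367331159738*t^5

Since e_{193}(P,P)=e_{193}(Q,Q)=1 and e_{193}(Q,P)=e_{193}(P,Q)^{-1}, expanding e_{193}(47*P + 8*Q,14*P + 72*Q) leaves e(P,Q)^det(M).
Hence e(P,Q) = e(P',Q')^{150} where 150 = 184^{-1} mod 193.
8-bit Miller (11000001) on E'/F_{262219312897903} with a'=0, b'=117842479922132: accumulate tangent/chord ratios at Q'+S and P'+S'.
f_P(D_Q)/f_Q(D_P) = 70791544125589 + 4693646454228*t + 55487682137320*t^2 + 237748273308174*t^3 + 4826866926166*t^4 + 171489677325058*t^5.
Hence e(P,Q) = 20394781334917 + 188778092633589*t + 36672911776598*t^2 + 164903294254407*t^3 + 64722832443359*t^4 + 88367331159738*t^5 in F_{262219312897903^6}^*.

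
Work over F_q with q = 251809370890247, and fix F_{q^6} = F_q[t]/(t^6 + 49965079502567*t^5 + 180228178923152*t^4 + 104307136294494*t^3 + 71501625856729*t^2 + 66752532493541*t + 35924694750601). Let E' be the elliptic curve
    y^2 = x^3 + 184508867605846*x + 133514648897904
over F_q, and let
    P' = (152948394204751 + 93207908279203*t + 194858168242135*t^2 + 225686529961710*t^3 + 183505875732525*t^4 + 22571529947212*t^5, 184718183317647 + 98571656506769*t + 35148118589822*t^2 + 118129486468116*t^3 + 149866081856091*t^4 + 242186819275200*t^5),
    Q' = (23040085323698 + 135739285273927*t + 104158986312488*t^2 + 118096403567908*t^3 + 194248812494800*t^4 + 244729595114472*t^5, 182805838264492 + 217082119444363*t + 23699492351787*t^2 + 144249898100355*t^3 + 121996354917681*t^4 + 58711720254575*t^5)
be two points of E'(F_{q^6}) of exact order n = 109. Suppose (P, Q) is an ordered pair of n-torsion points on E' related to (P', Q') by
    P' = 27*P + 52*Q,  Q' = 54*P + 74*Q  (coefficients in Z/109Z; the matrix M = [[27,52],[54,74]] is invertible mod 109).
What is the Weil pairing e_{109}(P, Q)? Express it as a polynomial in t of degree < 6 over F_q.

224988770020051 + 134041134043886*t + 48065847886668*t^2 + 17403328692281*t^3 + 161114949519429*t^4 + 102745130219796*t^5

e_{109} is bilinear + alternating on E[109], so e_{109}(27*P + 52*Q, 54*P + 74*Q) = e_{109}(P,Q)^(27*74-52*54).
27*74 - 52*54 = -810; reduced mod 109: det = 62, inverse 51.
Run Miller on y^2=x^3+184508867605846*x+133514648897904 over F_{251809370890247}: ladder 1101101 (7 bits); e = f_P(D_Q)/f_Q(D_P).
f_P(D_Q)/f_Q(D_P) = 56389065781408 + 222992477738668*t + 19982454061575*t^2 + 27911512522075*t^3 + 64177546968939*t^4 + 162987996664822*t^5.
(56389065781408 + 222992477738668*t + 19982454061575*t^2 + 27911512522075*t^3 + 64177546968939*t^4 + 162987996664822*t^5)^{51} mod (251809370890247,f) = 224988770020051 + 134041134043886*t + 48065847886668*t^2 + 17403328692281*t^3 + 161114949519429*t^4 + 102745130219796*t^5.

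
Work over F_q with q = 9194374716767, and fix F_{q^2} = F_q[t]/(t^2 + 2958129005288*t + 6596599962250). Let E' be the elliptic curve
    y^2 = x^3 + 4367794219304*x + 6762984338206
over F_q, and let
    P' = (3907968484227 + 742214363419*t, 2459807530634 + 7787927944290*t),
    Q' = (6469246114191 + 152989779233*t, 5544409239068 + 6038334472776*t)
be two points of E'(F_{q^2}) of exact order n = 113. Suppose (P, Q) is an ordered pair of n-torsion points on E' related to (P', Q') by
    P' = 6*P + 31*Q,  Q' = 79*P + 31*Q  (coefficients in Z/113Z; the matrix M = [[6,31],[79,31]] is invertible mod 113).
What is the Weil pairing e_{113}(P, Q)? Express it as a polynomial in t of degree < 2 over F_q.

e_{113}(aP+bQ,cP+dQ) = e_{113}(P,Q)^(ad-bc); with (a,b,c,d)=(6,31,79,31) this gives the det-113 law.
6*31 - 31*79 = -2263; reduced mod 113: det = 110, inverse 75.
n = 113 = (1110001)_2 (7 bits, wt 4); accumulate f_{113,P'}(Q'+S)/f_{113,P'}(S) along the 6-step ladder.
So e_{113}(P',Q') = 1443312846232 + 2730885402453*t.
Finally e_{113}(P,Q) = 6349828777851 + 4367353439441*t.

6349828777851 + 4367353439441*t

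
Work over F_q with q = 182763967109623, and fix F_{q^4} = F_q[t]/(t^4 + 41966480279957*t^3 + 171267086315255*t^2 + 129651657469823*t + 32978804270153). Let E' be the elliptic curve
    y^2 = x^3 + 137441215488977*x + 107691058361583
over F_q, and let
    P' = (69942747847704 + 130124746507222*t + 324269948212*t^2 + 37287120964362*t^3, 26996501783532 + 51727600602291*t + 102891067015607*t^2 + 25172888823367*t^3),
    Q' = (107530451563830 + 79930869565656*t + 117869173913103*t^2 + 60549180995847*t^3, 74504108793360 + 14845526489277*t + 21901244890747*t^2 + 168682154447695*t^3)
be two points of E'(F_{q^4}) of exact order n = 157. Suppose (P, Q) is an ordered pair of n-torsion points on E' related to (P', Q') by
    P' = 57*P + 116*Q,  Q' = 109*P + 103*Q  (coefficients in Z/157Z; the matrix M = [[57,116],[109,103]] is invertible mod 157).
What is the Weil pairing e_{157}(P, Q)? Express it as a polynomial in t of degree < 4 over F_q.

96987803421923 + 92519678383046*t + 857581283490*t^2 + 169715399941186*t^3

The 157-Weil pairing on E[157] over F_{182763967109623} is alternating-bilinear: e_{157}(P',Q') = e_{157}(P,Q)^det(M).
Inverting 135 mod 157: 107. Thus e_{157}(P,Q) = e(P',Q')^{107}.
n = 157 = (10011101)_2 (8 bits, wt 5); accumulate f_{157,P'}(Q'+S)/f_{157,P'}(S) along the 7-step ladder.
The quotient is 112943927475512 + 140577959673330*t + 108688793909802*t^2 + 85391384567879*t^3.
Hence e(P,Q) = 96987803421923 + 92519678383046*t + 857581283490*t^2 + 169715399941186*t^3 in F_{182763967109623^4}^*.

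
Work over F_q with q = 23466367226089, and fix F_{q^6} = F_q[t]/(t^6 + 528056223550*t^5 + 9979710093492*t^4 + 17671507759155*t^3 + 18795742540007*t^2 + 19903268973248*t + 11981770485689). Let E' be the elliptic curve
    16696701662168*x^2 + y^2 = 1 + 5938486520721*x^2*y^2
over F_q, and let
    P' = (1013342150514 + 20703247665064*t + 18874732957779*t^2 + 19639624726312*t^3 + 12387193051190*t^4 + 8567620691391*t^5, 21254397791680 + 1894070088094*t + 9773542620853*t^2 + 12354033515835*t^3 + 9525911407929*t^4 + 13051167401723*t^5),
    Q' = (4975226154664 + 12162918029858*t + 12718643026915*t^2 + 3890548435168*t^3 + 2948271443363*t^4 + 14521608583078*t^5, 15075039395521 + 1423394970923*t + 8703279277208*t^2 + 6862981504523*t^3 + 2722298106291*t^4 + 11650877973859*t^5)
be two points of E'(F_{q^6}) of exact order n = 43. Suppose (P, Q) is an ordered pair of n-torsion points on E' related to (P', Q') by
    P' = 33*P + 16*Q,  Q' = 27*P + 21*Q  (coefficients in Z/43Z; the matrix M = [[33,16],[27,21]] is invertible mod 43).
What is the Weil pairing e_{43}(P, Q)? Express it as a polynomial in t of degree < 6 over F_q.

e_{43}(aP+bQ,cP+dQ) = e_{43}(P,Q)^(ad-bc); with (a,b,c,d)=(33,16,27,21) this gives the det-43 law.
So e_{43}(P,Q) = e_{43}(P',Q')^{29}, since 3*29 = 1 mod 43.
Edwards->Montgomery: u=(1+y)/(1-y), v=u/x -> 17946534126346v^2=u^3+19134865965137u^2+u; then x_W=8556145591884u+7683592568163: y^2=x^3+4346272023113*x+22410699035498.
n = 43 = (101011)_2 (6 bits, wt 4); accumulate f_{43,P'}(Q'+S)/f_{43,P'}(S) along the 5-step ladder.
e_{43}(P',Q') = 4307487935550 + 9781059521970*t + 1601651271032*t^2 + 19234597026888*t^3 + 20081567119976*t^4 + 6876054226960*t^5.
Raise to 29: e(P,Q) = 11189250005389 + 3567549928723*t + 5471742434939*t^2 + 23288259547546*t^3 + 8915333563477*t^4 + 21368841307864*t^5 in mu_{43}.

11189250005389 + 3567549928723*t + 5471742434939*t^2 + 23288259547546*t^3 + 8915333563477*t^4 + 21368841307864*t^5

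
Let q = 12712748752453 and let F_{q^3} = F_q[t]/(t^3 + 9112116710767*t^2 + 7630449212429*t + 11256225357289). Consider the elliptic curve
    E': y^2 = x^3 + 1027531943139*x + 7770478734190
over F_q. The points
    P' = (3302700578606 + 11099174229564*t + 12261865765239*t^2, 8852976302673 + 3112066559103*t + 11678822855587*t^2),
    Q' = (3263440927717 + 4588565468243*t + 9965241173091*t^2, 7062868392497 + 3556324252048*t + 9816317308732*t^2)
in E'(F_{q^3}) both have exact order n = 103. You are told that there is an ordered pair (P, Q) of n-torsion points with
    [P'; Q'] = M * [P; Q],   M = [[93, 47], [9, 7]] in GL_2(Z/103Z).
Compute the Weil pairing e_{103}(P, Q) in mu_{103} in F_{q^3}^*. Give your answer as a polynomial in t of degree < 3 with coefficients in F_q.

10866794154440 + 11622816428927*t + 4388920592264*t^2

e_{103}(aP+bQ,cP+dQ) = e_{103}(P,Q)^(ad-bc); with (a,b,c,d)=(93,47,9,7) this gives the det-103 law.
det(M) mod 103 = 22; its inverse in (Z/103)^* is 89 (check: 22*89 mod 103 = 1).
7-bit Miller (1100111) on E'/F_{12712748752453} with a'=1027531943139, b'=7770478734190: accumulate tangent/chord ratios at Q'+S and P'+S'.
e_{103}(P',Q') = 4442423384513 + 8714859755979*t + 10713773922816*t^2.
(4442423384513 + 8714859755979*t + 10713773922816*t^2)^{89} mod (12712748752453,f) = 10866794154440 + 11622816428927*t + 4388920592264*t^2.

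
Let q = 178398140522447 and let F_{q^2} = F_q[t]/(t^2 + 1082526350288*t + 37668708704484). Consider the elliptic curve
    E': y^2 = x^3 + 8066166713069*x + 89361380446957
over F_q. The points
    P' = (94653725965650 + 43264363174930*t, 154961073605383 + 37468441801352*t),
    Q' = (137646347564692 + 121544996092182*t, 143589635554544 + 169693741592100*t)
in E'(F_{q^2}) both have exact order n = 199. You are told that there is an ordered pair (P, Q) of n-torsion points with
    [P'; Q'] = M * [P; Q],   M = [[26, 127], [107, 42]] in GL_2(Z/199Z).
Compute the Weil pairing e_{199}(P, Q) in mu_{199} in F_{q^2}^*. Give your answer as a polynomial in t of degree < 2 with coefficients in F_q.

119066171433927 + 143312994153966*t

e_{199}(aP+bQ,cP+dQ) = e_{199}(P,Q)^(ad-bc); with (a,b,c,d)=(26,127,107,42) this gives the det-199 law.
26*42 - 127*107 = -12497; reduced mod 199: det = 40, inverse 5.
n = 199 = (11000111)_2 (8 bits, wt 5); accumulate f_{199,P'}(Q'+S)/f_{199,P'}(S) along the 7-step ladder.
Result: e(P',Q') = 149743116393501 + 52900901496420*t.
Hence e(P,Q) = 119066171433927 + 143312994153966*t in F_{178398140522447^2}^*.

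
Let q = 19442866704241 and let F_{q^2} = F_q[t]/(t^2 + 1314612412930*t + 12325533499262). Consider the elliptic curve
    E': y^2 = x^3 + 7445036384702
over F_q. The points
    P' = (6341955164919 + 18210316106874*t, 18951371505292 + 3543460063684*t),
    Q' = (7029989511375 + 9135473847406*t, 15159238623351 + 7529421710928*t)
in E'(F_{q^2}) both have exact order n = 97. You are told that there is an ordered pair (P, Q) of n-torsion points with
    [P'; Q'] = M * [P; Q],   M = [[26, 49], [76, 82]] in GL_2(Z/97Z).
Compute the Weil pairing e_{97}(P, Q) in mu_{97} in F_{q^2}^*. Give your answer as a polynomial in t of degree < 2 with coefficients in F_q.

14380749322912 + 13444088432369*t

e_{97} is bilinear + alternating on E[97], so e_{97}(26*P + 49*Q, 76*P + 82*Q) = e_{97}(P,Q)^(26*82-49*76).
26*82 - 49*76 = -1592; reduced mod 97: det = 57, inverse 80.
n = 97 = (1100001)_2 (7 bits, wt 3); accumulate f_{97,P'}(Q'+S)/f_{97,P'}(S) along the 6-step ladder.
f_P(D_Q)/f_Q(D_P) = 3949712567447 + 13347686449108*t.
Hence e(P,Q) = 14380749322912 + 13444088432369*t in F_{19442866704241^2}^*.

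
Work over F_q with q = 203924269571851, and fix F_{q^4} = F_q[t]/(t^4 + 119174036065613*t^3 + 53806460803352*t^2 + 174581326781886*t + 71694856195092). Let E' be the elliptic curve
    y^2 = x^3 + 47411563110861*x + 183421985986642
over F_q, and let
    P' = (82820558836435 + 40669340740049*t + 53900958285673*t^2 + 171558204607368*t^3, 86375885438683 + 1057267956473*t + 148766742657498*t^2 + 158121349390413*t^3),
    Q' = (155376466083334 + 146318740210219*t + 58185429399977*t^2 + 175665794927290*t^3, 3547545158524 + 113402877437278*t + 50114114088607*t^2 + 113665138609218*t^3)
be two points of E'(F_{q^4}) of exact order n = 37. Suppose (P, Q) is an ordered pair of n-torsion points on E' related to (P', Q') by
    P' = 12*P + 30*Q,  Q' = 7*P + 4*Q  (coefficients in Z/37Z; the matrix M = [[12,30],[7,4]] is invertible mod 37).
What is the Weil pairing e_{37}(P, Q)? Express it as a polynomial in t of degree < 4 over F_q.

Under M = [[12,30],[7,4]] in GL_2(Z/37), e_{37}(P',Q') = e_{37}(P,Q)^(12*4-30*7 mod 37).
12*4 - 30*7 = -162; reduced mod 37: det = 23, inverse 29.
Run Miller on y^2=x^3+47411563110861*x+183421985986642 over F_{203924269571851}: ladder 100101 (6 bits); e = f_P(D_Q)/f_Q(D_P).
Miller gives e_{37}(P',Q') = 87422067205240 + 195554385752713*t + 186382191922173*t^2 + 141394461563548*t^3 in F_{203924269571851^4}.
Hence e(P,Q) = 151071257846965 + 49549025388126*t + 159922271421409*t^2 + 89863588241349*t^3 in F_{203924269571851^4}^*.

151071257846965 + 49549025388126*t + 159922271421409*t^2 + 89863588241349*t^3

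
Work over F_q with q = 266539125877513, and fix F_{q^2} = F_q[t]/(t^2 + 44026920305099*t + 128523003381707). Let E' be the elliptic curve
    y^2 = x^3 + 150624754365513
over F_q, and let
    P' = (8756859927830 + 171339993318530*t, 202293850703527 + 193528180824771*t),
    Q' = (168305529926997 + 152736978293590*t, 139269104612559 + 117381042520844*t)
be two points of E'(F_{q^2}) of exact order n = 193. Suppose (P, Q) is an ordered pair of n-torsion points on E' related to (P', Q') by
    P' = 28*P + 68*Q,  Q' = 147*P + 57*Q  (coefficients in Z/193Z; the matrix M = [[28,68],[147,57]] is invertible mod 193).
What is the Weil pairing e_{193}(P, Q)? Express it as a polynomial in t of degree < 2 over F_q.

31116271046529 + 122880276200351*t

Under M = [[28,68],[147,57]] in GL_2(Z/193), e_{193}(P',Q') = e_{193}(P,Q)^(28*57-68*147 mod 193).
det(M) mod 193 = 92; its inverse in (Z/193)^* is 107 (check: 92*107 mod 193 = 1).
Double-and-add over 11000001: 8-1 doublings, 3-1 additions; each step l_{T,T}/v_{2T} or l_{T,P'}/v at Q'+S for random S.
So e_{193}(P',Q') = 125707681519900 + 203470575970751*t.
Thus e_{193}(P,Q) = 31116271046529 + 122880276200351*t.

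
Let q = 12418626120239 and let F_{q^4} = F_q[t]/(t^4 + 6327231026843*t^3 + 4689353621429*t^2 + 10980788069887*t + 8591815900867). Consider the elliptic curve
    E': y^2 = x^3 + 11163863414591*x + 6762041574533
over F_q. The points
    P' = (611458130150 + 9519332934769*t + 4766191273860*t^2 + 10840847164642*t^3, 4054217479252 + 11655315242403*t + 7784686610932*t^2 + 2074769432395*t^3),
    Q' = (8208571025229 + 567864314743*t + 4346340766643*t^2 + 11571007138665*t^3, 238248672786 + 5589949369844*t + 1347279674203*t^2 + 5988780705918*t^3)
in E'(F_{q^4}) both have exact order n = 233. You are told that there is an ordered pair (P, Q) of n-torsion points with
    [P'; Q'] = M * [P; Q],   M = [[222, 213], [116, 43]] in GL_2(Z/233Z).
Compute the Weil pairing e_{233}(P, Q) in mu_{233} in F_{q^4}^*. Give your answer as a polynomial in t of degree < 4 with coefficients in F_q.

11800202431689 + 7983728701107*t + 9873781654543*t^2 + 598118411502*t^3

e_{233} is bilinear + alternating on E[233], so e_{233}(222*P + 213*Q, 116*P + 43*Q) = e_{233}(P,Q)^(222*43-213*116).
Inverting 216 mod 233: 137. Thus e_{233}(P,Q) = e(P',Q')^{137}.
Run Miller on y^2=x^3+11163863414591*x+6762041574533 over F_{12418626120239}: ladder 11101001 (8 bits); e = f_P(D_Q)/f_Q(D_P).
f_P(D_Q)/f_Q(D_P) = 9668128708680 + 10401445409879*t + 10870479367520*t^2 + 15295497956*t^3.
Finally e_{233}(P,Q) = 11800202431689 + 7983728701107*t + 9873781654543*t^2 + 598118411502*t^3.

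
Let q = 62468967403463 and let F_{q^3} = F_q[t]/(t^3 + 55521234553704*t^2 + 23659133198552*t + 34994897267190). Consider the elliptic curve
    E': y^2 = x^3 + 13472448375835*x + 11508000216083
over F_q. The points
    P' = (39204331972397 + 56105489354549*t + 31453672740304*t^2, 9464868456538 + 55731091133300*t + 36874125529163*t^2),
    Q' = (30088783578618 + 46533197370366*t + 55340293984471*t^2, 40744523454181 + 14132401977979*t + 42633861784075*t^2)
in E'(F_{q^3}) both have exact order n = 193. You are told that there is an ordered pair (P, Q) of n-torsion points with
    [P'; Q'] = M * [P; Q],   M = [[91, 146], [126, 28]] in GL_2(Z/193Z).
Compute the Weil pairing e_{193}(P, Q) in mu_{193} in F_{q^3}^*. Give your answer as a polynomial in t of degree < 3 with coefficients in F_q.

59640107532437 + 56526288239189*t + 659955043289*t^2

e_{193} is bilinear + alternating on E[193], so e_{193}(91*P + 146*Q, 126*P + 28*Q) = e_{193}(P,Q)^(91*28-146*126).
det M = 91*28 - 146*126 = -15848 = 171 (mod 193); 171^{-1} = 114 (mod 193).
Miller loop for e_{193} over F_{62468967403463^3}: bits of 193 = 11000001; 7 double steps + 2 add steps, l/v at each.
So e_{193}(P',Q') = 41597121457146 + 60536819584168*t + 13440315982303*t^2.
Raise to 114: e(P,Q) = 59640107532437 + 56526288239189*t + 659955043289*t^2 in mu_{193}.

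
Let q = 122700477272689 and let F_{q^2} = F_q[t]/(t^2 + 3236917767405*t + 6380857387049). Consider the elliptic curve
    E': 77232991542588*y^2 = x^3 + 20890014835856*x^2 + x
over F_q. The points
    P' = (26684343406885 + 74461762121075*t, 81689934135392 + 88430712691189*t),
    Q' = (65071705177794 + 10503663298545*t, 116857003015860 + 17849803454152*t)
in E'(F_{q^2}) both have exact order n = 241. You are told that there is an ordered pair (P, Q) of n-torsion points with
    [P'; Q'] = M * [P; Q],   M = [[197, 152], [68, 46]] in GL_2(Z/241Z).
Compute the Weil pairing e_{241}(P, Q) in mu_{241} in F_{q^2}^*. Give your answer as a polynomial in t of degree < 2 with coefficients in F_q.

Alternating bilinearity on E[241] (values in mu_{241} in F_{122700477272689^2}) gives e(P',Q') = e(P,Q)^det(M).
Hence e(P,Q) = e(P',Q')^{234} where 234 = 172^{-1} mod 241.
Montgomery->Weierstrass: x_W = 2935905948958*x+36280424978158, y_W=2935905948958*y on F_{122700477272689}; lands on y^2=x^3+33795016174483*x+67956847914942.
8-bit Miller (11110001) on E'/F_{122700477272689} with a'=33795016174483, b'=67956847914942: accumulate tangent/chord ratios at Q'+S and P'+S'.
Result: e(P',Q') = 20037910581139 + 83289194259575*t.
Hence e(P,Q) = 49221649658034 + 103061263852578*t in F_{122700477272689^2}^*.

49221649658034 + 103061263852578*t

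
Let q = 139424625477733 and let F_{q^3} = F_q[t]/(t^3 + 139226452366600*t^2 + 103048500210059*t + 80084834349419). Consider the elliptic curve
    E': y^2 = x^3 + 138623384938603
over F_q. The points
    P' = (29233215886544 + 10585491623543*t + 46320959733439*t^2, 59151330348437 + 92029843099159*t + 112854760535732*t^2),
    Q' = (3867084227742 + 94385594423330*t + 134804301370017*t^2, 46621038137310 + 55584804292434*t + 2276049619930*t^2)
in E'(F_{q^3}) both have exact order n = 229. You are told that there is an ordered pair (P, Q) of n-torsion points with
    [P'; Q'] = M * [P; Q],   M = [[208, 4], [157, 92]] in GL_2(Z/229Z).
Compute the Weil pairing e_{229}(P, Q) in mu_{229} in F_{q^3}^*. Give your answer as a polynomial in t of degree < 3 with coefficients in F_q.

90796571545000 + 84727711257535*t + 24041239146672*t^2

The 229-Weil pairing on E[229] over F_{139424625477733} is alternating-bilinear: e_{229}(P',Q') = e_{229}(P,Q)^det(M).
det M = 208*92 - 4*157 = 18508 = 188 (mod 229); 188^{-1} = 67 (mod 229).
Build f_{229,P'} and f_{229,Q'} via the 8-bit ladder of 229=11100101_2; evaluate at shifted divisors; quotient in F_{139424625477733^3}.
So e_{229}(P',Q') = 76375864647569 + 45655293634983*t + 62613159986690*t^2.
e_{229}(P,Q) = (76375864647569 + 45655293634983*t + 62613159986690*t^2)^{67} = 90796571545000 + 84727711257535*t + 24041239146672*t^2.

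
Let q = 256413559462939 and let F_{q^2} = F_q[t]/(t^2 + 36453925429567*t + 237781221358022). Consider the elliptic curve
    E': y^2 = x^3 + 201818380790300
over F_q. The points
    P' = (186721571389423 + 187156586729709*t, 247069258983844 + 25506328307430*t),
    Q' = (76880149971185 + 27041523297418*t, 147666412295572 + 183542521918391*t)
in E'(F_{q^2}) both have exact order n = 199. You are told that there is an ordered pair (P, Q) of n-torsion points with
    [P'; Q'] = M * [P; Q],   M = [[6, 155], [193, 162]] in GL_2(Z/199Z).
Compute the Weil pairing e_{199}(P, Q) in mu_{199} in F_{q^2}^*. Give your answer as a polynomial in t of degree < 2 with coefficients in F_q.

Since e_{199}(P,P)=e_{199}(Q,Q)=1 and e_{199}(Q,P)=e_{199}(P,Q)^{-1}, expanding e_{199}(6*P + 155*Q,193*P + 162*Q) leaves e(P,Q)^det(M).
det(M) mod 199 = 111; its inverse in (Z/199)^* is 52 (check: 111*52 mod 199 = 1).
n = 199 = (11000111)_2 (8 bits, wt 5); accumulate f_{199,P'}(Q'+S)/f_{199,P'}(S) along the 7-step ladder.
So e_{199}(P',Q') = 27430920614681 + 92498988124841*t.
Thus e_{199}(P,Q) = 224392633472556 + 113195809154923*t.

224392633472556 + 113195809154923*t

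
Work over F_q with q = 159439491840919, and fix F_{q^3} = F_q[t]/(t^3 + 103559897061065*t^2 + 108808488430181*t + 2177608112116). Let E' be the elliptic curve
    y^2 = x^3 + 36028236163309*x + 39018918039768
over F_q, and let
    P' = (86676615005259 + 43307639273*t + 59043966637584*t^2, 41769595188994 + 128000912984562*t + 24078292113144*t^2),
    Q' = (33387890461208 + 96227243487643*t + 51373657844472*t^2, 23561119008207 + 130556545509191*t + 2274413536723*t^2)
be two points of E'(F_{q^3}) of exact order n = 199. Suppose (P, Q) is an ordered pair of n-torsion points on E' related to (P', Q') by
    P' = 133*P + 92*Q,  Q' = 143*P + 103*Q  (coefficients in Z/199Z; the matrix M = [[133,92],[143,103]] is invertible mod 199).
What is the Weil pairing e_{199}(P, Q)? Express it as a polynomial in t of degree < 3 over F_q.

151401180843721 + 98337555963551*t + 41149912914583*t^2

Alternating bilinearity on E[199] (values in mu_{199} in F_{159439491840919^3}) gives e(P',Q') = e(P,Q)^det(M).
So e_{199}(P,Q) = e_{199}(P',Q')^{70}, since 145*70 = 1 mod 199.
n = 199 = (11000111)_2 (8 bits, wt 5); accumulate f_{199,P'}(Q'+S)/f_{199,P'}(S) along the 7-step ladder.
So e_{199}(P',Q') = 49220387851599 + 75725095122293*t + 69394084116159*t^2.
e_{199}(P,Q) = (49220387851599 + 75725095122293*t + 69394084116159*t^2)^{70} = 151401180843721 + 98337555963551*t + 41149912914583*t^2.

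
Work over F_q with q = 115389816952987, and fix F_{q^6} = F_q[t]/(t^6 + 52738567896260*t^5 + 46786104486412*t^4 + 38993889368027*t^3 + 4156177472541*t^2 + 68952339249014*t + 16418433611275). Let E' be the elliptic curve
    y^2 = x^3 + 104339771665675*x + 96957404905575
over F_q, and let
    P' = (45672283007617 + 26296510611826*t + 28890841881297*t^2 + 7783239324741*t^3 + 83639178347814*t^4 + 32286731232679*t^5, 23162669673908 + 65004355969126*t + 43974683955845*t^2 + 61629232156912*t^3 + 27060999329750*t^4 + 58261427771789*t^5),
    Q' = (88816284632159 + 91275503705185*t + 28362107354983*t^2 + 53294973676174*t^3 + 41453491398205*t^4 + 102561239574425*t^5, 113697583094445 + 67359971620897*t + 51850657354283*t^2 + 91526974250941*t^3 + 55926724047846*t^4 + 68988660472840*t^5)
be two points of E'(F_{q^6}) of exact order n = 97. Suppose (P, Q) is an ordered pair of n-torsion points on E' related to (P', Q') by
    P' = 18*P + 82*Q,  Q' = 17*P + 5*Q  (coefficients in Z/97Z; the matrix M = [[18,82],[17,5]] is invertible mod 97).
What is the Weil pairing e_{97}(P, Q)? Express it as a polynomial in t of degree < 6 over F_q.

56767211903517 + 78456706073189*t + 68809754378994*t^2 + 53492448038569*t^3 + 50116668880769*t^4 + 9753037526000*t^5

Since e_{97}(P,P)=e_{97}(Q,Q)=1 and e_{97}(Q,P)=e_{97}(P,Q)^{-1}, expanding e_{97}(18*P + 82*Q,17*P + 5*Q) leaves e(P,Q)^det(M).
18*5 - 82*17 = -1304; reduced mod 97: det = 54, inverse 9.
n = 97 = (1100001)_2 (7 bits, wt 3); accumulate f_{97,P'}(Q'+S)/f_{97,P'}(S) along the 6-step ladder.
The quotient is 15759295482048 + 113091613807611*t + 14712610452298*t^2 + 22351158177096*t^3 + 10024408187441*t^4 + 47542862317512*t^5.
(15759295482048 + 113091613807611*t + 14712610452298*t^2 + 22351158177096*t^3 + 10024408187441*t^4 + 47542862317512*t^5)^{9} mod (115389816952987,f) = 56767211903517 + 78456706073189*t + 68809754378994*t^2 + 53492448038569*t^3 + 50116668880769*t^4 + 9753037526000*t^5.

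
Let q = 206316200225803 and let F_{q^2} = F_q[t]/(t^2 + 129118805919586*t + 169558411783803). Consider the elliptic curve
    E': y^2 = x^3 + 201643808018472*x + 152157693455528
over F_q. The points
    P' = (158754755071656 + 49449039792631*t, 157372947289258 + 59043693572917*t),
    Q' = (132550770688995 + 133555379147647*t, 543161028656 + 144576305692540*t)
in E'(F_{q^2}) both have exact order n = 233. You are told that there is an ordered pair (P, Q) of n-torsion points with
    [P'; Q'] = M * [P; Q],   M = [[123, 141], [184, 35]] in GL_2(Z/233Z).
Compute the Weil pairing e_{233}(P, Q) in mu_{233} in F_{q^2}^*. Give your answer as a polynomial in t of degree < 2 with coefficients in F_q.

Since e_{233}(P,P)=e_{233}(Q,Q)=1 and e_{233}(Q,P)=e_{233}(P,Q)^{-1}, expanding e_{233}(123*P + 141*Q,184*P + 35*Q) leaves e(P,Q)^det(M).
det(M) mod 233 = 30; its inverse in (Z/233)^* is 101 (check: 30*101 mod 233 = 1).
Miller loop for e_{233} over F_{206316200225803^2}: bits of 233 = 11101001; 7 double steps + 4 add steps, l/v at each.
Result: e(P',Q') = 4343979836730 + 11644384293819*t.
Hence e(P,Q) = 44965612487765 + 202172370680836*t in F_{206316200225803^2}^*.

44965612487765 + 202172370680836*t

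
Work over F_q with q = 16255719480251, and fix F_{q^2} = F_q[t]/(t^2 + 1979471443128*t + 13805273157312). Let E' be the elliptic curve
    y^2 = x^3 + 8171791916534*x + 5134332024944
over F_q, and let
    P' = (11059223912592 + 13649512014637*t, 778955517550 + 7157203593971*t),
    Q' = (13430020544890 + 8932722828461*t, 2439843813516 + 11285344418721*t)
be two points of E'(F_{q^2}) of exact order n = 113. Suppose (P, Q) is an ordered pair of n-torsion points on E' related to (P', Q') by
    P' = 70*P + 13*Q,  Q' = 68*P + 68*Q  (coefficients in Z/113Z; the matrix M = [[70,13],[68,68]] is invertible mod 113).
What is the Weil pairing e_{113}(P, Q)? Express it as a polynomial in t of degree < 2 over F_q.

Under M = [[70,13],[68,68]] in GL_2(Z/113), e_{113}(P',Q') = e_{113}(P,Q)^(70*68-13*68 mod 113).
Hence e(P,Q) = e(P',Q')^{10} where 10 = 34^{-1} mod 113.
Run Miller on y^2=x^3+8171791916534*x+5134332024944 over F_{16255719480251}: ladder 1110001 (7 bits); e = f_P(D_Q)/f_Q(D_P).
Miller gives e_{113}(P',Q') = 14985168963208 + 13514028591127*t in F_{16255719480251^2}.
Hence e(P,Q) = 14986911832935 + 6206014239344*t in F_{16255719480251^2}^*.

14986911832935 + 6206014239344*t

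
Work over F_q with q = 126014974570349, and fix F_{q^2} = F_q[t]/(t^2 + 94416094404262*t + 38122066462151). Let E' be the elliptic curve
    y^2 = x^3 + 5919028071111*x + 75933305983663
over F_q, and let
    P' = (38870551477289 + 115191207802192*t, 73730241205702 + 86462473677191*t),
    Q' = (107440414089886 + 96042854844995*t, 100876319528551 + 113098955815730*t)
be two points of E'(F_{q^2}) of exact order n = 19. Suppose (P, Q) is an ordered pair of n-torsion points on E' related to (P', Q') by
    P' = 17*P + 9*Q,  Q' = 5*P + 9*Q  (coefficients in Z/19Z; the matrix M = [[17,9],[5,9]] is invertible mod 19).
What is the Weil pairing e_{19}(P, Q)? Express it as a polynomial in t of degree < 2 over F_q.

Since e_{19}(P,P)=e_{19}(Q,Q)=1 and e_{19}(Q,P)=e_{19}(P,Q)^{-1}, expanding e_{19}(17*P + 9*Q,5*P + 9*Q) leaves e(P,Q)^det(M).
Hence e(P,Q) = e(P',Q')^{3} where 3 = 13^{-1} mod 19.
Double-and-add over 10011: 5-1 doublings, 3-1 additions; each step l_{T,T}/v_{2T} or l_{T,P'}/v at Q'+S for random S.
Miller gives e_{19}(P',Q') = 20305300829427 + 122507757583099*t in F_{126014974570349^2}.
Finally e_{19}(P,Q) = 72768091588524 + 121491091139088*t.

72768091588524 + 121491091139088*t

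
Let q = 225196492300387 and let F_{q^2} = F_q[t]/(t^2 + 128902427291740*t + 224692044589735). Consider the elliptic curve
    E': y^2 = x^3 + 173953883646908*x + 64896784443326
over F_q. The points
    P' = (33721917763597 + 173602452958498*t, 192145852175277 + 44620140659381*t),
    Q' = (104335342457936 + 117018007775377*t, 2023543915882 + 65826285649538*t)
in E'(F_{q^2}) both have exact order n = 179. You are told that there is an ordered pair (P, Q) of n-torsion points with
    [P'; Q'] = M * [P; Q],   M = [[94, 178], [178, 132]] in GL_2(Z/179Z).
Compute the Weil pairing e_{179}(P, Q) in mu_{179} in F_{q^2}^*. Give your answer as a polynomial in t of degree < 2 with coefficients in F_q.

120805110174304 + 6272834603938*t

Alternating bilinearity on E[179] (values in mu_{179} in F_{225196492300387^2}) gives e(P',Q') = e(P,Q)^det(M).
det(M) mod 179 = 56; its inverse in (Z/179)^* is 16 (check: 56*16 mod 179 = 1).
Build f_{179,P'} and f_{179,Q'} via the 8-bit ladder of 179=10110011_2; evaluate at shifted divisors; quotient in F_{225196492300387^2}.
So e_{179}(P',Q') = 34049791310414 + 189882057287079*t.
e_{179}(P,Q) = (34049791310414 + 189882057287079*t)^{16} = 120805110174304 + 6272834603938*t.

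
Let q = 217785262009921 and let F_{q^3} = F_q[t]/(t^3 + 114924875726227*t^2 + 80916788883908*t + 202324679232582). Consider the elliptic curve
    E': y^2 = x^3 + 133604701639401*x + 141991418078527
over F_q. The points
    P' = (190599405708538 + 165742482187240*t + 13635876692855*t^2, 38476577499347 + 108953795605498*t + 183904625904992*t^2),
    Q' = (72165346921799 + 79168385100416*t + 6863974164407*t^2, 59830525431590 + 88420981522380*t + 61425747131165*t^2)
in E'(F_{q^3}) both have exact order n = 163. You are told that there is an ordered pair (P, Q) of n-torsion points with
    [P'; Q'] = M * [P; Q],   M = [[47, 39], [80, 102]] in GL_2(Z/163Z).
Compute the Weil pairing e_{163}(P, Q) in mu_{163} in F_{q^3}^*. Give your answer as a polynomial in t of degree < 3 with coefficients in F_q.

Since e_{163}(P,P)=e_{163}(Q,Q)=1 and e_{163}(Q,P)=e_{163}(P,Q)^{-1}, expanding e_{163}(47*P + 39*Q,80*P + 102*Q) leaves e(P,Q)^det(M).
So e_{163}(P,Q) = e_{163}(P',Q')^{63}, since 44*63 = 1 mod 163.
8-bit Miller (10100011) on E'/F_{217785262009921} with a'=133604701639401, b'=141991418078527: accumulate tangent/chord ratios at Q'+S and P'+S'.
Miller gives e_{163}(P',Q') = 34178890460398 + 207987738030137*t + 201984630470723*t^2 in F_{217785262009921^3}.
Hence e(P,Q) = 155343871908092 + 183443804362352*t + 108113959388830*t^2 in F_{217785262009921^3}^*.

155343871908092 + 183443804362352*t + 108113959388830*t^2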